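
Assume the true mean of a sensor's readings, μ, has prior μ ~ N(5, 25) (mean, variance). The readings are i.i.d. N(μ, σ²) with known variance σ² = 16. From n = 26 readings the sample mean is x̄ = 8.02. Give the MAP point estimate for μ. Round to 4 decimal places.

μ̂_MAP = 7.9474

n = 26, x̄ = 8.02.
For a Normal prior and Normal likelihood with known variance, the posterior is Normal; its mode equals its mean, the precision-weighted average.
Prior precision 1/σ₀² = 1/25 = 0.04; data precision n/σ² = 26/16 = 1.625.
μ̂ = (0.04·5 + 1.625·8.02) / (0.04 + 1.625) = 13.2325/1.665 = 5293/666 ≈ 7.9474.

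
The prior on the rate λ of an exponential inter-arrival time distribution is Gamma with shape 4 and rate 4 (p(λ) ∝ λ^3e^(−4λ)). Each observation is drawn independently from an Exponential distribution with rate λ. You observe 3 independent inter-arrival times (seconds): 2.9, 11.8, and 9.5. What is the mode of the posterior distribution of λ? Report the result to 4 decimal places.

The Exponential(rate=λ) likelihood is ∝ λ^n e^(−λΣtᵢ). Here n = 3 and Σtᵢ = 2.9 + 11.8 + 9.5 = 24.2.
Posterior ∝ λ^3e^(−4λ) · λ^3e^(−24.2λ) = λ^6e^(−28.2λ), i.e. Gamma(7, 28.2).
Mode = (a−1)/b = 6/28.2 ≈ 0.2128.

λ̂_MAP = 0.2128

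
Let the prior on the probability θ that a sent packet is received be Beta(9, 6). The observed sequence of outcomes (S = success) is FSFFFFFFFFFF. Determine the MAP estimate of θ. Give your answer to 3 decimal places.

θ̂_MAP = 0.360

Prior: Beta(9, 6).
Data: 1 success in 12 trials (from the sequence). The binomial likelihood contributes θ(1−θ)^11, so the posterior is Beta(9+1, 6+11) = Beta(10, 17).
For Beta(a, b) with a, b > 1 the mode is (a−1)/(a+b−2) = 9/25 ≈ 0.360.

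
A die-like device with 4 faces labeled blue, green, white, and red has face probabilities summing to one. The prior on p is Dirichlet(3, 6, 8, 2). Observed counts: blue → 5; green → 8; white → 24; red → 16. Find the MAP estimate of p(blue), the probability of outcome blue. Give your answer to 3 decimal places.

The posterior is Dirichlet(αᵢ + nᵢ) = Dirichlet(8, 14, 32, 18).
For a Dirichlet(a₁,…,a_K) with all aᵢ > 1, the mode has j-th component (aⱼ − 1)/(Σaᵢ − K).
Here Σaᵢ = 72 and K = 4, so p(blue) = (8 − 1)/(72 − 4) = 7/68 ≈ 0.103.

MAP estimate of p(blue) = 0.103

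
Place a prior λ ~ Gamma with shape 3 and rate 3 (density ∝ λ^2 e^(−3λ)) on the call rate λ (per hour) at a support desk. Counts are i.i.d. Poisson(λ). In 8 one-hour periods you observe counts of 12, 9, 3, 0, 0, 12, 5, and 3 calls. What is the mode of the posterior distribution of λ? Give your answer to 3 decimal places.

Σxᵢ = 12+9+3+0+0+12+5+3 = 44, with n = 8.
Posterior ∝ λ^2e^(−3λ) · λ^44e^(−8λ) = λ^46e^(−11λ), i.e. Gamma(shape=47, rate=11).
The mode of a Gamma(a, b) with a ≥ 1 (shape–rate) is (a−1)/b = 46/11 ≈ 4.182.

λ̂_MAP = 4.182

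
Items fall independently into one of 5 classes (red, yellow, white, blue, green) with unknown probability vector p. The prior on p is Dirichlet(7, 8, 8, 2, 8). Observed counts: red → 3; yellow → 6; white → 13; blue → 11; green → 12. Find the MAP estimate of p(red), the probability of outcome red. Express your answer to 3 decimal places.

MAP estimate of p(red) = 0.123

The posterior is Dirichlet(αᵢ + nᵢ) = Dirichlet(10, 14, 21, 13, 20).
For a Dirichlet(a₁,…,a_K) with all aᵢ > 1, the mode has j-th component (aⱼ − 1)/(Σaᵢ − K).
Here Σaᵢ = 78 and K = 5, so p(red) = (10 − 1)/(78 − 5) = 9/73 ≈ 0.123.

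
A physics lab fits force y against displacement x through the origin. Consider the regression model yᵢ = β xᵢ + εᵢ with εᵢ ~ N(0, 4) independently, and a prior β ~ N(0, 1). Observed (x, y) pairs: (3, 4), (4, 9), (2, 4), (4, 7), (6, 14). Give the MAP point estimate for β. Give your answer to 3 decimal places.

β̂_MAP = 1.976

log p(β | y) = −Σ(yᵢ − βxᵢ)²/(2·4) − β²/(2·1) + const.
Setting the derivative to zero: Σxᵢ(yᵢ − βxᵢ)/4 − β/1 = 0, so β = Σxᵢyᵢ / (Σxᵢ² + σ²/τ²).
Σxᵢyᵢ = 3·4 + 4·9 + 2·4 + 4·7 + 6·14 = 168; Σxᵢ² = 81; σ²/τ² = 4.
β̂_MAP = 168 / (81 + 4) = 168/85 ≈ 1.976.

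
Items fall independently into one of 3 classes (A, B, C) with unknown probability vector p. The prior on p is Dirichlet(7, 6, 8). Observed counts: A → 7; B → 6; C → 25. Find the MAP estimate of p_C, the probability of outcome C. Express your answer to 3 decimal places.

MAP estimate of p_C = 0.571

The posterior is Dirichlet(αᵢ + nᵢ) = Dirichlet(14, 12, 33).
For a Dirichlet(a₁,…,a_K) with all aᵢ > 1, the mode has j-th component (aⱼ − 1)/(Σaᵢ − K).
Here Σaᵢ = 59 and K = 3, so p_C = (33 − 1)/(59 − 3) = 32/56 ≈ 0.571.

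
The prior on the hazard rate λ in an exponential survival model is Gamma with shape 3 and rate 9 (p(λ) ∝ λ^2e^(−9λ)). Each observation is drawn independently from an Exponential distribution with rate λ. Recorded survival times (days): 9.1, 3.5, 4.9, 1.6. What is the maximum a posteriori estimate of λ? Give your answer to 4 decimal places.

λ̂_MAP = 0.2135

The Exponential(rate=λ) likelihood is ∝ λ^n e^(−λΣtᵢ). Here n = 4 and Σtᵢ = 9.1 + 3.5 + 4.9 + 1.6 = 19.1.
Posterior ∝ λ^2e^(−9λ) · λ^4e^(−19.1λ) = λ^6e^(−28.1λ), i.e. Gamma(7, 28.1).
Mode = (a−1)/b = 6/28.1 ≈ 0.2135.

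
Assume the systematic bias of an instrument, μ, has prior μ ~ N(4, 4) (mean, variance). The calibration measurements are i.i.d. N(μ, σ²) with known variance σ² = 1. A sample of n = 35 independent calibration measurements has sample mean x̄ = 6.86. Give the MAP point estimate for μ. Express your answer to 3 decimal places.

n = 35, x̄ = 6.86.
For a Normal prior and Normal likelihood with known variance, the posterior is Normal; its mode equals its mean, the precision-weighted average.
Prior precision 1/σ₀² = 1/4 = 0.25; data precision n/σ² = 35/1 = 35.
μ̂ = (0.25·4 + 35·6.86) / (0.25 + 35) = 241.1/35.25 = 4822/705 ≈ 6.840.

μ̂_MAP = 6.840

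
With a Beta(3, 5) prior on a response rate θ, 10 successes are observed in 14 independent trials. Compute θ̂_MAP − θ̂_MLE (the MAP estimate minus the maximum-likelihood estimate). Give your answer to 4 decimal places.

Posterior is Beta(13, 9); MAP = (13−1)/(22−2) = 12/20 ≈ 0.60000.
MLE ignores the prior: θ̂_MLE = k/n = 10/14 ≈ 0.71429.
Difference = 12/20 − 10/14 = -4/35 ≈ -0.1143.

MAP − MLE = -0.1143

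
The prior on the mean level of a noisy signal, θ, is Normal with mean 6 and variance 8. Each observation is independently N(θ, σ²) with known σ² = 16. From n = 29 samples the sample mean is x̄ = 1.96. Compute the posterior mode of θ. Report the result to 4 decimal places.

n = 29, x̄ = 1.96.
For a Normal prior and Normal likelihood with known variance, the posterior is Normal; its mode equals its mean, the precision-weighted average.
Prior precision 1/σ₀² = 1/8 = 0.125; data precision n/σ² = 29/16 = 1.8125.
θ̂ = (0.125·6 + 1.8125·1.96) / (0.125 + 1.8125) = 4.3025/1.9375 = 1721/775 ≈ 2.2206.

θ̂_MAP = 2.2206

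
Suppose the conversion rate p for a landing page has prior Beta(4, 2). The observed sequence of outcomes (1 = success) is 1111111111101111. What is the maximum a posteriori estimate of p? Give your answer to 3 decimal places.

p̂_MAP = 0.900

Prior: Beta(4, 2).
Data: 15 successes in 16 trials (from the sequence). The binomial likelihood contributes p^15(1−p)^1, so the posterior is Beta(4+15, 2+1) = Beta(19, 3).
For Beta(a, b) with a, b > 1 the mode is (a−1)/(a+b−2) = 18/20 ≈ 0.900.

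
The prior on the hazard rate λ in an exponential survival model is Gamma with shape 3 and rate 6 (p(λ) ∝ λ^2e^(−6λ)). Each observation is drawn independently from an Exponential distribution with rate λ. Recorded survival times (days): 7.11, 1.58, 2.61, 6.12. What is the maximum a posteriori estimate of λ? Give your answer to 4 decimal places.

λ̂_MAP = 0.2562

The Exponential(rate=λ) likelihood is ∝ λ^n e^(−λΣtᵢ). Here n = 4 and Σtᵢ = 7.11 + 1.58 + 2.61 + 6.12 = 17.42.
Posterior ∝ λ^2e^(−6λ) · λ^4e^(−17.42λ) = λ^6e^(−23.42λ), i.e. Gamma(7, 23.42).
Mode = (a−1)/b = 6/23.42 ≈ 0.2562.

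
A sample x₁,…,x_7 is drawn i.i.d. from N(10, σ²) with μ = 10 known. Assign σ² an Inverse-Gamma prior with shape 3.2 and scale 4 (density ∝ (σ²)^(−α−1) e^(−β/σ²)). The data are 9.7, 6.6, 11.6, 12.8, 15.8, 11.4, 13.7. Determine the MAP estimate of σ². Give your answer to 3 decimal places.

Sum of squared deviations about the known mean: SS = (9.7−10)² + (6.6−10)² + (11.6−10)² + (12.8−10)² + (15.8−10)² + (11.4−10)² + (13.7−10)² = 71.34.
The Normal likelihood contributes (σ²)^(−n/2) exp(−SS/(2σ²)), so the posterior is Inverse-Gamma(α + n/2, β + SS/2) = Inverse-Gamma(6.7, 39.67).
The mode of Inverse-Gamma(a, b) is b/(a+1) = 39.67/7.7 ≈ 5.152.

σ̂²_MAP = 5.152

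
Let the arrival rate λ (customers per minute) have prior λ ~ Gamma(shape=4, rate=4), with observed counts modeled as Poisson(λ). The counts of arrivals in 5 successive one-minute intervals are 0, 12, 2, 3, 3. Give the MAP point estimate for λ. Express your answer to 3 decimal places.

Σxᵢ = 0+12+2+3+3 = 20, with n = 5.
Posterior ∝ λ^3e^(−4λ) · λ^20e^(−5λ) = λ^23e^(−9λ), i.e. Gamma(shape=24, rate=9).
The mode of a Gamma(a, b) with a ≥ 1 (shape–rate) is (a−1)/b = 23/9 ≈ 2.556.

λ̂_MAP = 2.556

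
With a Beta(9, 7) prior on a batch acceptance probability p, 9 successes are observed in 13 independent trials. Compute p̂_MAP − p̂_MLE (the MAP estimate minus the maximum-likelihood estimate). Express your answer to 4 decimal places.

MAP − MLE = -0.0627

Posterior is Beta(18, 11); MAP = (18−1)/(29−2) = 17/27 ≈ 0.62963.
MLE ignores the prior: p̂_MLE = k/n = 9/13 ≈ 0.69231.
Difference = 17/27 − 9/13 = -22/351 ≈ -0.0627.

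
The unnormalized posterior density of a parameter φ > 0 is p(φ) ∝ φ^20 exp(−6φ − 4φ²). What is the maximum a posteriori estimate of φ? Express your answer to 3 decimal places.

φ̂_MAP = 1.250

ℓ'(φ) = 20/φ − 6 − 8φ. Setting this to zero and multiplying by φ: 8φ² + 6φ − 20 = 0.
φ = (−6 + √(6² + 4·8·20)) / (2·8) = (−6 + √676) / 16 = (−6 + 26)/16 = 5/4.
ℓ''(φ) = −20/φ² − 8 < 0, confirming a maximum.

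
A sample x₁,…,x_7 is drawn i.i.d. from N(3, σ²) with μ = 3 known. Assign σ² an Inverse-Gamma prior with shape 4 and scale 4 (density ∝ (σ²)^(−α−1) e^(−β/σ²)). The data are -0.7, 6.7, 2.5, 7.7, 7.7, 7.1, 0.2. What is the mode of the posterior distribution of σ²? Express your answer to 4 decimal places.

σ̂²_MAP = 6.1447

Sum of squared deviations about the known mean: SS = (-0.7−3)² + (6.7−3)² + (2.5−3)² + (7.7−3)² + (7.7−3)² + (7.1−3)² + (0.2−3)² = 96.46.
The Normal likelihood contributes (σ²)^(−n/2) exp(−SS/(2σ²)), so the posterior is Inverse-Gamma(α + n/2, β + SS/2) = Inverse-Gamma(7.5, 52.23).
The mode of Inverse-Gamma(a, b) is b/(a+1) = 52.23/8.5 ≈ 6.1447.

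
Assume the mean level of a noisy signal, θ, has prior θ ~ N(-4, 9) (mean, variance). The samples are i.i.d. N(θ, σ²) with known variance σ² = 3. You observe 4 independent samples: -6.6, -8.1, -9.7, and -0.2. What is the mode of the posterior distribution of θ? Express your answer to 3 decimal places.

θ̂_MAP = -5.985

n = 4; x̄ = ((-6.6) + (-8.1) + (-9.7) + (-0.2))/4 = -24.6/4 = -6.15.
For a Normal prior and Normal likelihood with known variance, the posterior is Normal; its mode equals its mean, the precision-weighted average.
Prior precision 1/σ₀² = 1/9; data precision n/σ² = 4/3.
θ̂ = ((1/9)·(-4) + (4/3)·(-6.15)) / (1/9 + 4/3) = (-389/45)/(13/9) = -389/65 ≈ -5.985.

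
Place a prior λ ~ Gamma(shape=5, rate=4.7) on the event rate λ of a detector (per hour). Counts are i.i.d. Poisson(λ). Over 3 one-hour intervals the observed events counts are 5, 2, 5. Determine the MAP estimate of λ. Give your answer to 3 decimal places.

λ̂_MAP = 2.078

Σxᵢ = 5+2+5 = 12, with n = 3.
Posterior ∝ λ^4e^(−4.7λ) · λ^12e^(−3λ) = λ^16e^(−7.7λ), i.e. Gamma(shape=17, rate=7.7).
The mode of a Gamma(a, b) with a ≥ 1 (shape–rate) is (a−1)/b = 16/7.7 ≈ 2.078.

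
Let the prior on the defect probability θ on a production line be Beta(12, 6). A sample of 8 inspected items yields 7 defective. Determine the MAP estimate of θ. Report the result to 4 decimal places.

θ̂_MAP = 0.7500

Prior: Beta(12, 6).
Data: 7 successes in 8 trials. The binomial likelihood contributes θ^7(1−θ)^1, so the posterior is Beta(12+7, 6+1) = Beta(19, 7).
For Beta(a, b) with a, b > 1 the mode is (a−1)/(a+b−2) = 18/24 ≈ 0.7500.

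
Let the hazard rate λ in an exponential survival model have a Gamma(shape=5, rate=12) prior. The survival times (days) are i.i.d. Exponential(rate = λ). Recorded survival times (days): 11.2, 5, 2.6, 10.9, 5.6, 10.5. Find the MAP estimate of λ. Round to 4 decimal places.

λ̂_MAP = 0.1730

The Exponential(rate=λ) likelihood is ∝ λ^n e^(−λΣtᵢ). Here n = 6 and Σtᵢ = 11.2 + 5 + 2.6 + 10.9 + 5.6 + 10.5 = 45.8.
Posterior ∝ λ^4e^(−12λ) · λ^6e^(−45.8λ) = λ^10e^(−57.8λ), i.e. Gamma(11, 57.8).
Mode = (a−1)/b = 10/57.8 ≈ 0.1730.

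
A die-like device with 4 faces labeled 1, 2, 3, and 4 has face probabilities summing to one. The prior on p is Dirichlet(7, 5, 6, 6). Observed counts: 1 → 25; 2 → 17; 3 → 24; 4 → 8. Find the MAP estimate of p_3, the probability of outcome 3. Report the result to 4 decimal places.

MAP estimate: 0.3085

The posterior is Dirichlet(αᵢ + nᵢ) = Dirichlet(32, 22, 30, 14).
For a Dirichlet(a₁,…,a_K) with all aᵢ > 1, the mode has j-th component (aⱼ − 1)/(Σaᵢ − K).
Here Σaᵢ = 98 and K = 4, so p_3 = (30 − 1)/(98 − 4) = 29/94 ≈ 0.3085.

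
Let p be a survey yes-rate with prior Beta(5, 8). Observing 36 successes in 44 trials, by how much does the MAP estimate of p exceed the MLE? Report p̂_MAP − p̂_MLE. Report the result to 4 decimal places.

MAP − MLE = -0.0909

Posterior is Beta(41, 16); MAP = (41−1)/(57−2) = 40/55 ≈ 0.72727.
MLE ignores the prior: p̂_MLE = k/n = 36/44 ≈ 0.81818.
Difference = 40/55 − 36/44 = -1/11 ≈ -0.0909.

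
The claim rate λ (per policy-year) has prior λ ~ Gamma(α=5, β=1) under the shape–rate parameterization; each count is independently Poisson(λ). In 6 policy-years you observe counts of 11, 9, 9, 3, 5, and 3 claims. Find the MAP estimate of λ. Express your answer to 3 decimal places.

λ̂_MAP = 6.286

Σxᵢ = 11+9+9+3+5+3 = 40, with n = 6.
Posterior ∝ λ^4e^(−1λ) · λ^40e^(−6λ) = λ^44e^(−7λ), i.e. Gamma(shape=45, rate=7).
The mode of a Gamma(a, b) with a ≥ 1 (shape–rate) is (a−1)/b = 44/7 ≈ 6.286.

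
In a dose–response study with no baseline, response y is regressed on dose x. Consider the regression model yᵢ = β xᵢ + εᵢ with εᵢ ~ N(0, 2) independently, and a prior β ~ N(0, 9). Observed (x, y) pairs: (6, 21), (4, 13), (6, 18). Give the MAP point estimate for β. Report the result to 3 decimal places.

log p(β | y) = −Σ(yᵢ − βxᵢ)²/(2·2) − β²/(2·9) + const.
Setting the derivative to zero: Σxᵢ(yᵢ − βxᵢ)/2 − β/9 = 0, so β = Σxᵢyᵢ / (Σxᵢ² + σ²/τ²).
Σxᵢyᵢ = 6·21 + 4·13 + 6·18 = 286; Σxᵢ² = 88; σ²/τ² = 2/9.
β̂_MAP = 286 / (88 + 2/9) = 286/(794/9) = 1287/397 ≈ 3.242.

β̂_MAP = 3.242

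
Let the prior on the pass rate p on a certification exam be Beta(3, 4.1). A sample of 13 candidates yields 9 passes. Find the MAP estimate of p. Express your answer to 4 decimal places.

p̂_MAP = 0.6077

Prior: Beta(3, 4.1).
Data: 9 successes in 13 trials. The binomial likelihood contributes p^9(1−p)^4, so the posterior is Beta(3+9, 4.1+4) = Beta(12, 8.1).
For Beta(a, b) with a, b > 1 the mode is (a−1)/(a+b−2) = 11/18.1 ≈ 0.6077.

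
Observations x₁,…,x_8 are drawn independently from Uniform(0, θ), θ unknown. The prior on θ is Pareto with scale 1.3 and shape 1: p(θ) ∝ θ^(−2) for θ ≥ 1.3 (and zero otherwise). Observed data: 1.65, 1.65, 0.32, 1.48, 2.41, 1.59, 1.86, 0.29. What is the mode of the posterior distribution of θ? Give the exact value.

θ̂_MAP = 2.41

The Uniform(0, θ) likelihood is θ^(−n) for θ ≥ max(xᵢ), zero otherwise. Here max(xᵢ) = 2.41.
Posterior ∝ θ^(−2) · θ^(−8) = θ^(−10) on θ ≥ max(1.3, 2.41) = 2.41.
This density is strictly decreasing in θ, so the posterior mode lies at the lower boundary of the support.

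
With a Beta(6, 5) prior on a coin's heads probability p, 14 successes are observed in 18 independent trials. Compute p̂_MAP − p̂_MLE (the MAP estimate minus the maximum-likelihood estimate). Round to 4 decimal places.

MAP − MLE = -0.0741

Posterior is Beta(20, 9); MAP = (20−1)/(29−2) = 19/27 ≈ 0.70370.
MLE ignores the prior: p̂_MLE = k/n = 14/18 ≈ 0.77778.
Difference = 19/27 − 14/18 = -2/27 ≈ -0.0741.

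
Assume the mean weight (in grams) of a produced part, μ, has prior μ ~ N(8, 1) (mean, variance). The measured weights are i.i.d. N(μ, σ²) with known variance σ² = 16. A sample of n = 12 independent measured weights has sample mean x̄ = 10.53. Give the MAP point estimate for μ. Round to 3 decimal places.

n = 12, x̄ = 10.53.
For a Normal prior and Normal likelihood with known variance, the posterior is Normal; its mode equals its mean, the precision-weighted average.
Prior precision 1/σ₀² = 1/1 = 1; data precision n/σ² = 12/16 = 0.75.
μ̂ = (1·8 + 0.75·10.53) / (1 + 0.75) = 15.8975/1.75 = 6359/700 ≈ 9.084.

μ̂_MAP = 9.084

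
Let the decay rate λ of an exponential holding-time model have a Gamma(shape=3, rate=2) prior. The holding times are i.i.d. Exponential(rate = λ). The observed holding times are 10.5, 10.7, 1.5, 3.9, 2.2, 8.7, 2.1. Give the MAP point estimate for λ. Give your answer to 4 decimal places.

The Exponential(rate=λ) likelihood is ∝ λ^n e^(−λΣtᵢ). Here n = 7 and Σtᵢ = 10.5 + 10.7 + 1.5 + 3.9 + 2.2 + 8.7 + 2.1 = 39.6.
Posterior ∝ λ^2e^(−2λ) · λ^7e^(−39.6λ) = λ^9e^(−41.6λ), i.e. Gamma(10, 41.6).
Mode = (a−1)/b = 9/41.6 ≈ 0.2163.

λ̂_MAP = 0.2163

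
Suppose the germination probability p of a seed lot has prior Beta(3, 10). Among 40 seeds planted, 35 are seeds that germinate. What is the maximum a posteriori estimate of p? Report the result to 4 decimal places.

p̂_MAP = 0.7255

Prior: Beta(3, 10).
Data: 35 successes in 40 trials. The binomial likelihood contributes p^35(1−p)^5, so the posterior is Beta(3+35, 10+5) = Beta(38, 15).
For Beta(a, b) with a, b > 1 the mode is (a−1)/(a+b−2) = 37/51 ≈ 0.7255.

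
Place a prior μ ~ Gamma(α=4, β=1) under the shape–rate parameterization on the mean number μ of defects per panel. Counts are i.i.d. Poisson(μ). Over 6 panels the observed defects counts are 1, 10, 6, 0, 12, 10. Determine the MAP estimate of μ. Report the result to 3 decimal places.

Σxᵢ = 1+10+6+0+12+10 = 39, with n = 6.
Posterior ∝ μ^3e^(−1μ) · μ^39e^(−6μ) = μ^42e^(−7μ), i.e. Gamma(shape=43, rate=7).
The mode of a Gamma(a, b) with a ≥ 1 (shape–rate) is (a−1)/b = 42/7 ≈ 6.000.

μ̂_MAP = 6.000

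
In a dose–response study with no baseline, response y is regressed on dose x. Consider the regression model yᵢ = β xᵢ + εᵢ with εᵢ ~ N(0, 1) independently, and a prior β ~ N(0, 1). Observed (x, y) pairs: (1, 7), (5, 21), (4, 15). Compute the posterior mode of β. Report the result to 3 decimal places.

log p(β | y) = −Σ(yᵢ − βxᵢ)²/(2·1) − β²/(2·1) + const.
Setting the derivative to zero: Σxᵢ(yᵢ − βxᵢ)/1 − β/1 = 0, so β = Σxᵢyᵢ / (Σxᵢ² + σ²/τ²).
Σxᵢyᵢ = 1·7 + 5·21 + 4·15 = 172; Σxᵢ² = 42; σ²/τ² = 1.
β̂_MAP = 172 / (42 + 1) = 172/43 ≈ 4.000.

β̂_MAP = 4.000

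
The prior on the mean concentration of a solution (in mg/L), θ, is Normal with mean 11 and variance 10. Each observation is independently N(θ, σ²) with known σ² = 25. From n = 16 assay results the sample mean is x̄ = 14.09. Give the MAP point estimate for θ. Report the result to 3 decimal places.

θ̂_MAP = 13.672

n = 16, x̄ = 14.09.
For a Normal prior and Normal likelihood with known variance, the posterior is Normal; its mode equals its mean, the precision-weighted average.
Prior precision 1/σ₀² = 1/10 = 0.1; data precision n/σ² = 16/25 = 0.64.
θ̂ = (0.1·11 + 0.64·14.09) / (0.1 + 0.64) = 10.1176/0.74 = 12647/925 ≈ 13.672.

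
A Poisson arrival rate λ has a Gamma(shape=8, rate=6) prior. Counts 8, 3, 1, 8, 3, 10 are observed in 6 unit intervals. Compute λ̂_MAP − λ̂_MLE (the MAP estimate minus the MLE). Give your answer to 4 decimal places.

MAP − MLE = -2.1667

Σxᵢ = 33. Posterior is Gamma(41, 12); MAP = (41−1)/12 = 40/12 ≈ 3.33333.
MLE = x̄ = 33/6 ≈ 5.50000.
Difference = 40/12 − 33/6 = -13/6 ≈ -2.1667.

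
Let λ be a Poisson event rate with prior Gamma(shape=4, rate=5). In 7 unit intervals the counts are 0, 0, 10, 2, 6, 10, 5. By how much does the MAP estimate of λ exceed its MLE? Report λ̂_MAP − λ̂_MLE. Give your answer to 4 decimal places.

MAP − MLE = -1.7143

Σxᵢ = 33. Posterior is Gamma(37, 12); MAP = (37−1)/12 = 36/12 ≈ 3.00000.
MLE = x̄ = 33/7 ≈ 4.71429.
Difference = 36/12 − 33/7 = -12/7 ≈ -1.7143.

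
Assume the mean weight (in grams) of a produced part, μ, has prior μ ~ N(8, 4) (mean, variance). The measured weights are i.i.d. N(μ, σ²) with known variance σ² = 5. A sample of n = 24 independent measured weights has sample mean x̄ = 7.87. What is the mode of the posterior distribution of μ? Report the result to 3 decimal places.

μ̂_MAP = 7.876

n = 24, x̄ = 7.87.
For a Normal prior and Normal likelihood with known variance, the posterior is Normal; its mode equals its mean, the precision-weighted average.
Prior precision 1/σ₀² = 1/4 = 0.25; data precision n/σ² = 24/5 = 4.8.
μ̂ = (0.25·8 + 4.8·7.87) / (0.25 + 4.8) = 39.776/5.05 = 19888/2525 ≈ 7.876.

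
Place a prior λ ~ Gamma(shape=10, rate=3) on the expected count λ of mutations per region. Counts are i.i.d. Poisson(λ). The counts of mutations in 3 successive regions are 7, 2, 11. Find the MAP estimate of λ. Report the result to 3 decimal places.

λ̂_MAP = 4.833

Σxᵢ = 7+2+11 = 20, with n = 3.
Posterior ∝ λ^9e^(−3λ) · λ^20e^(−3λ) = λ^29e^(−6λ), i.e. Gamma(shape=30, rate=6).
The mode of a Gamma(a, b) with a ≥ 1 (shape–rate) is (a−1)/b = 29/6 ≈ 4.833.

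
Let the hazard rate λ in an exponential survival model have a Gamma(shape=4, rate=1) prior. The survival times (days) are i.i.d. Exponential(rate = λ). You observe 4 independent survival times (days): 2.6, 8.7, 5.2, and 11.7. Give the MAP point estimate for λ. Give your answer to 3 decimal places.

The Exponential(rate=λ) likelihood is ∝ λ^n e^(−λΣtᵢ). Here n = 4 and Σtᵢ = 2.6 + 8.7 + 5.2 + 11.7 = 28.2.
Posterior ∝ λ^3e^(−1λ) · λ^4e^(−28.2λ) = λ^7e^(−29.2λ), i.e. Gamma(8, 29.2).
Mode = (a−1)/b = 7/29.2 ≈ 0.240.

λ̂_MAP = 0.240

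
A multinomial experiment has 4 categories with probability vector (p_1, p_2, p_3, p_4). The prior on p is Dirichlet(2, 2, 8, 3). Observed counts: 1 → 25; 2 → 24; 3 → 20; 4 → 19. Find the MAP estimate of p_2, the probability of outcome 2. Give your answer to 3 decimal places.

The posterior is Dirichlet(αᵢ + nᵢ) = Dirichlet(27, 26, 28, 22).
For a Dirichlet(a₁,…,a_K) with all aᵢ > 1, the mode has j-th component (aⱼ − 1)/(Σaᵢ − K).
Here Σaᵢ = 103 and K = 4, so p_2 = (26 − 1)/(103 − 4) = 25/99 ≈ 0.253.

MAP estimate: 0.253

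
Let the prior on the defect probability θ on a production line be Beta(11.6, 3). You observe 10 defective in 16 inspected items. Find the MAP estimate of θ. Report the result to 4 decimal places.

θ̂_MAP = 0.7203

Prior: Beta(11.6, 3).
Data: 10 successes in 16 trials. The binomial likelihood contributes θ^10(1−θ)^6, so the posterior is Beta(11.6+10, 3+6) = Beta(21.6, 9).
For Beta(a, b) with a, b > 1 the mode is (a−1)/(a+b−2) = 20.6/28.6 ≈ 0.7203.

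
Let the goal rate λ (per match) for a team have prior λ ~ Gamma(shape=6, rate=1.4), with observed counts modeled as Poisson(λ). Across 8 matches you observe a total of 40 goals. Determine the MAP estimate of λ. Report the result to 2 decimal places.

λ̂_MAP = 4.79

Σxᵢ = 40, n = 8.
Posterior ∝ λ^5e^(−1.4λ) · λ^40e^(−8λ) = λ^45e^(−9.4λ), i.e. Gamma(shape=46, rate=9.4).
The mode of a Gamma(a, b) with a ≥ 1 (shape–rate) is (a−1)/b = 45/9.4 ≈ 4.79.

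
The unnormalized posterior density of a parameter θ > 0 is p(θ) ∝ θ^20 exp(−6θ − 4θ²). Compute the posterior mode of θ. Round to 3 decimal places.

θ̂_MAP = 1.250

ℓ'(θ) = 20/θ − 6 − 8θ. Setting this to zero and multiplying by θ: 8θ² + 6θ − 20 = 0.
θ = (−6 + √(6² + 4·8·20)) / (2·8) = (−6 + √676) / 16 = (−6 + 26)/16 = 5/4.
ℓ''(θ) = −20/θ² − 8 < 0, confirming a maximum.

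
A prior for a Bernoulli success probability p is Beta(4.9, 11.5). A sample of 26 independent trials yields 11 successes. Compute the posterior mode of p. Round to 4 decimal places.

p̂_MAP = 0.3688

Prior: Beta(4.9, 11.5).
Data: 11 successes in 26 trials. The binomial likelihood contributes p^11(1−p)^15, so the posterior is Beta(4.9+11, 11.5+15) = Beta(15.9, 26.5).
For Beta(a, b) with a, b > 1 the mode is (a−1)/(a+b−2) = 14.9/40.4 ≈ 0.3688.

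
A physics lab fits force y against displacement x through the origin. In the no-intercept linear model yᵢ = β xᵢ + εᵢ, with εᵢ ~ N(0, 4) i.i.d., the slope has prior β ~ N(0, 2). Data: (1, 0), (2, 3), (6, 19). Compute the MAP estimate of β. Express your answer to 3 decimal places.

β̂_MAP = 2.791

log p(β | y) = −Σ(yᵢ − βxᵢ)²/(2·4) − β²/(2·2) + const.
Setting the derivative to zero: Σxᵢ(yᵢ − βxᵢ)/4 − β/2 = 0, so β = Σxᵢyᵢ / (Σxᵢ² + σ²/τ²).
Σxᵢyᵢ = 1·0 + 2·3 + 6·19 = 120; Σxᵢ² = 41; σ²/τ² = 2.
β̂_MAP = 120 / (41 + 2) = 120/43 ≈ 2.791.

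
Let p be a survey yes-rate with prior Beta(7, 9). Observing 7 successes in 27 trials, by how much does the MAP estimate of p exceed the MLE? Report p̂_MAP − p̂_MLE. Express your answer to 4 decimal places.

MAP − MLE = 0.0578

Posterior is Beta(14, 29); MAP = (14−1)/(43−2) = 13/41 ≈ 0.31707.
MLE ignores the prior: p̂_MLE = k/n = 7/27 ≈ 0.25926.
Difference = 13/41 − 7/27 = 64/1107 ≈ 0.0578.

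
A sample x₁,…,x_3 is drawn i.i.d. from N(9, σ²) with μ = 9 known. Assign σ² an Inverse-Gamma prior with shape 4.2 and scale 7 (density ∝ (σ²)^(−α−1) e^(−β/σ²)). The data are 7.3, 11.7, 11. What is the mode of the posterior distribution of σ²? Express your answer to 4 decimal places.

Sum of squared deviations about the known mean: SS = (7.3−9)² + (11.7−9)² + (11−9)² = 14.18.
The Normal likelihood contributes (σ²)^(−n/2) exp(−SS/(2σ²)), so the posterior is Inverse-Gamma(α + n/2, β + SS/2) = Inverse-Gamma(5.7, 14.09).
The mode of Inverse-Gamma(a, b) is b/(a+1) = 14.09/6.7 ≈ 2.1030.

σ̂²_MAP = 2.1030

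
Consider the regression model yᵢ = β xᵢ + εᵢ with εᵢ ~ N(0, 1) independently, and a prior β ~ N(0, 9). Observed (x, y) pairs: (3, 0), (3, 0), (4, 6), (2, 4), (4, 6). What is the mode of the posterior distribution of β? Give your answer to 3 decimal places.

log p(β | y) = −Σ(yᵢ − βxᵢ)²/(2·1) − β²/(2·9) + const.
Setting the derivative to zero: Σxᵢ(yᵢ − βxᵢ)/1 − β/9 = 0, so β = Σxᵢyᵢ / (Σxᵢ² + σ²/τ²).
Σxᵢyᵢ = 3·0 + 3·0 + 4·6 + 2·4 + 4·6 = 56; Σxᵢ² = 54; σ²/τ² = 1/9.
β̂_MAP = 56 / (54 + 1/9) = 56/(487/9) = 504/487 ≈ 1.035.

β̂_MAP = 1.035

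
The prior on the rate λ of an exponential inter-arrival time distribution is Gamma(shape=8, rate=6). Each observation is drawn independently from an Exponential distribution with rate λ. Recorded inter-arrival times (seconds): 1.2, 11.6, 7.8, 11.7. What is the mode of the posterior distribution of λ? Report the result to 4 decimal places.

λ̂_MAP = 0.2872

The Exponential(rate=λ) likelihood is ∝ λ^n e^(−λΣtᵢ). Here n = 4 and Σtᵢ = 1.2 + 11.6 + 7.8 + 11.7 = 32.3.
Posterior ∝ λ^7e^(−6λ) · λ^4e^(−32.3λ) = λ^11e^(−38.3λ), i.e. Gamma(12, 38.3).
Mode = (a−1)/b = 11/38.3 ≈ 0.2872.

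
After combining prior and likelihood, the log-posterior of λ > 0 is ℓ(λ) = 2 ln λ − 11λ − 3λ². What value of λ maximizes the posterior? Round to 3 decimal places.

ℓ'(λ) = 2/λ − 11 − 6λ. Setting this to zero and multiplying by λ: 6λ² + 11λ − 2 = 0.
λ = (−11 + √(11² + 4·6·2)) / (2·6) = (−11 + √169) / 12 = (−11 + 13)/12 = 1/6.
ℓ''(λ) = −2/λ² − 6 < 0, confirming a maximum.

λ̂_MAP = 0.167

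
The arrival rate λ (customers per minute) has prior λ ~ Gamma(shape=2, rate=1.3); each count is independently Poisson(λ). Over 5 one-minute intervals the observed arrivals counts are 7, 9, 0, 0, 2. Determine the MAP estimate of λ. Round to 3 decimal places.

Σxᵢ = 7+9+0+0+2 = 18, with n = 5.
Posterior ∝ λe^(−1.3λ) · λ^18e^(−5λ) = λ^19e^(−6.3λ), i.e. Gamma(shape=20, rate=6.3).
The mode of a Gamma(a, b) with a ≥ 1 (shape–rate) is (a−1)/b = 19/6.3 ≈ 3.016.

λ̂_MAP = 3.016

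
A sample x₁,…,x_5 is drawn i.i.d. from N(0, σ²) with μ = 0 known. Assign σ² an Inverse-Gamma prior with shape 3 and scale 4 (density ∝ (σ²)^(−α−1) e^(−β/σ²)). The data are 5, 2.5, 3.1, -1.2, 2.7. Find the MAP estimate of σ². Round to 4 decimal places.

Sum of squared deviations about the known mean: SS = (5−0)² + (2.5−0)² + (3.1−0)² + (-1.2−0)² + (2.7−0)² = 49.59.
The Normal likelihood contributes (σ²)^(−n/2) exp(−SS/(2σ²)), so the posterior is Inverse-Gamma(α + n/2, β + SS/2) = Inverse-Gamma(5.5, 28.795).
The mode of Inverse-Gamma(a, b) is b/(a+1) = 28.795/6.5 ≈ 4.4300.

σ̂²_MAP = 4.4300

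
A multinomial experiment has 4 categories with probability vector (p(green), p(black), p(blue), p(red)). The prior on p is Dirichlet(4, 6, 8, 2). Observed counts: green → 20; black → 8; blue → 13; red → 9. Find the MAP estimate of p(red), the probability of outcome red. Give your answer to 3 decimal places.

The posterior is Dirichlet(αᵢ + nᵢ) = Dirichlet(24, 14, 21, 11).
For a Dirichlet(a₁,…,a_K) with all aᵢ > 1, the mode has j-th component (aⱼ − 1)/(Σaᵢ − K).
Here Σaᵢ = 70 and K = 4, so p(red) = (11 − 1)/(70 − 4) = 10/66 ≈ 0.152.

MAP estimate of p(red) = 0.152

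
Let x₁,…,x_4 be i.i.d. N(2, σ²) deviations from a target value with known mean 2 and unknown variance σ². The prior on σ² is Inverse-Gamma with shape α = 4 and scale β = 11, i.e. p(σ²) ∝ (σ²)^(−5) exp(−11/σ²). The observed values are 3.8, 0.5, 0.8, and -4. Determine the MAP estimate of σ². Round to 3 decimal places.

Sum of squared deviations about the known mean: SS = (3.8−2)² + (0.5−2)² + (0.8−2)² + (-4−2)² = 42.93.
The Normal likelihood contributes (σ²)^(−n/2) exp(−SS/(2σ²)), so the posterior is Inverse-Gamma(α + n/2, β + SS/2) = Inverse-Gamma(6, 32.465).
The mode of Inverse-Gamma(a, b) is b/(a+1) = 32.465/7 ≈ 4.638.

σ̂²_MAP = 4.638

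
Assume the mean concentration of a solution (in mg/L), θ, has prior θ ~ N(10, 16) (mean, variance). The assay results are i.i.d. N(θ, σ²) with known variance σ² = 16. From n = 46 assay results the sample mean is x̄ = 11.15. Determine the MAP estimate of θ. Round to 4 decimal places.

n = 46, x̄ = 11.15.
For a Normal prior and Normal likelihood with known variance, the posterior is Normal; its mode equals its mean, the precision-weighted average.
Prior precision 1/σ₀² = 1/16 = 0.0625; data precision n/σ² = 46/16 = 2.875.
θ̂ = (0.0625·10 + 2.875·11.15) / (0.0625 + 2.875) = 32.68125/2.9375 = 5229/470 ≈ 11.1255.

θ̂_MAP = 11.1255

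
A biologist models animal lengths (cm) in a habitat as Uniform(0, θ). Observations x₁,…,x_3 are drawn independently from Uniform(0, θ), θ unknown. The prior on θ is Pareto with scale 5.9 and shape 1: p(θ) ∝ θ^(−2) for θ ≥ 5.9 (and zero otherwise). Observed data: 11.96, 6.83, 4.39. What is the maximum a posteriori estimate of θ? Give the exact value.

θ̂_MAP = 11.96

The Uniform(0, θ) likelihood is θ^(−n) for θ ≥ max(xᵢ), zero otherwise. Here max(xᵢ) = 11.96.
Posterior ∝ θ^(−2) · θ^(−3) = θ^(−5) on θ ≥ max(5.9, 11.96) = 11.96.
This density is strictly decreasing in θ, so the posterior mode lies at the lower boundary of the support.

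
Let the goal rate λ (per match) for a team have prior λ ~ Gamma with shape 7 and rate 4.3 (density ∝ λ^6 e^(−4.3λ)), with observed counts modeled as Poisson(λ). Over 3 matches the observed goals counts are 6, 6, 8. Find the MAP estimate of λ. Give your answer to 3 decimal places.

Σxᵢ = 6+6+8 = 20, with n = 3.
Posterior ∝ λ^6e^(−4.3λ) · λ^20e^(−3λ) = λ^26e^(−7.3λ), i.e. Gamma(shape=27, rate=7.3).
The mode of a Gamma(a, b) with a ≥ 1 (shape–rate) is (a−1)/b = 26/7.3 ≈ 3.562.

λ̂_MAP = 3.562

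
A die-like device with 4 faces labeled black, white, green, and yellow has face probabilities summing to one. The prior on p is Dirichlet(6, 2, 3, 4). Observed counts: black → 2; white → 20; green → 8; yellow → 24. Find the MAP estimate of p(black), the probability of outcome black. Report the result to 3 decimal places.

MAP estimate of p(black) = 0.108

The posterior is Dirichlet(αᵢ + nᵢ) = Dirichlet(8, 22, 11, 28).
For a Dirichlet(a₁,…,a_K) with all aᵢ > 1, the mode has j-th component (aⱼ − 1)/(Σaᵢ − K).
Here Σaᵢ = 69 and K = 4, so p(black) = (8 − 1)/(69 − 4) = 7/65 ≈ 0.108.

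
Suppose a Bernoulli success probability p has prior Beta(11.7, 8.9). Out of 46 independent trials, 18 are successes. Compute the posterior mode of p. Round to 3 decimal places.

p̂_MAP = 0.444

Prior: Beta(11.7, 8.9).
Data: 18 successes in 46 trials. The binomial likelihood contributes p^18(1−p)^28, so the posterior is Beta(11.7+18, 8.9+28) = Beta(29.7, 36.9).
For Beta(a, b) with a, b > 1 the mode is (a−1)/(a+b−2) = 28.7/64.6 ≈ 0.444.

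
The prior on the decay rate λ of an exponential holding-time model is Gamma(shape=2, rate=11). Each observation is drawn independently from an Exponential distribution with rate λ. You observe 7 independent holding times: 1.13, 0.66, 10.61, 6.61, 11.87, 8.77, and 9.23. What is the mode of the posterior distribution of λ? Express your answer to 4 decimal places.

The Exponential(rate=λ) likelihood is ∝ λ^n e^(−λΣtᵢ). Here n = 7 and Σtᵢ = 1.13 + 0.66 + 10.61 + 6.61 + 11.87 + 8.77 + 9.23 = 48.88.
Posterior ∝ λe^(−11λ) · λ^7e^(−48.88λ) = λ^8e^(−59.88λ), i.e. Gamma(9, 59.88).
Mode = (a−1)/b = 8/59.88 ≈ 0.1336.

λ̂_MAP = 0.1336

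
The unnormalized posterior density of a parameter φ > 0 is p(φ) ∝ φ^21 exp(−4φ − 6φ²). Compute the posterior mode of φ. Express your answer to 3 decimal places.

ℓ'(φ) = 21/φ − 4 − 12φ. Setting this to zero and multiplying by φ: 12φ² + 4φ − 21 = 0.
φ = (−4 + √(4² + 4·12·21)) / (2·12) = (−4 + √1024) / 24 = (−4 + 32)/24 = 7/6.
ℓ''(φ) = −21/φ² − 12 < 0, confirming a maximum.

φ̂_MAP = 1.167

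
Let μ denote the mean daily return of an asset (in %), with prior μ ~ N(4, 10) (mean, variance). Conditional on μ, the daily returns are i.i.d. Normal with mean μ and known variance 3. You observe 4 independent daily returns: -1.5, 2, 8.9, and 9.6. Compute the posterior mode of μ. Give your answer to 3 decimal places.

μ̂_MAP = 4.698

n = 4; x̄ = ((-1.5) + 2 + 8.9 + 9.6)/4 = 19/4 = 4.75.
For a Normal prior and Normal likelihood with known variance, the posterior is Normal; its mode equals its mean, the precision-weighted average.
Prior precision 1/σ₀² = 1/10 = 0.1; data precision n/σ² = 4/3.
μ̂ = (0.1·4 + (4/3)·4.75) / (0.1 + 4/3) = (101/15)/(43/30) = 202/43 ≈ 4.698.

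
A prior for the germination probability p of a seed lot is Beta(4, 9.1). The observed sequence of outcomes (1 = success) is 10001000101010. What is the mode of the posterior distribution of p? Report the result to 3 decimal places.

Prior: Beta(4, 9.1).
Data: 5 successes in 14 trials (from the sequence). The binomial likelihood contributes p^5(1−p)^9, so the posterior is Beta(4+5, 9.1+9) = Beta(9, 18.1).
For Beta(a, b) with a, b > 1 the mode is (a−1)/(a+b−2) = 8/25.1 ≈ 0.319.

p̂_MAP = 0.319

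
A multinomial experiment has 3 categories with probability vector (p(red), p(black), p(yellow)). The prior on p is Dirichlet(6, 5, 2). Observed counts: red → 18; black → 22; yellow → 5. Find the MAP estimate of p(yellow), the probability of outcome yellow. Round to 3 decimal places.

MAP estimate of p(yellow) = 0.109

The posterior is Dirichlet(αᵢ + nᵢ) = Dirichlet(24, 27, 7).
For a Dirichlet(a₁,…,a_K) with all aᵢ > 1, the mode has j-th component (aⱼ − 1)/(Σaᵢ − K).
Here Σaᵢ = 58 and K = 3, so p(yellow) = (7 − 1)/(58 − 3) = 6/55 ≈ 0.109.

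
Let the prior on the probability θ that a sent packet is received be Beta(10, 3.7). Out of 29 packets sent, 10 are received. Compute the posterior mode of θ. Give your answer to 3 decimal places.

θ̂_MAP = 0.467

Prior: Beta(10, 3.7).
Data: 10 successes in 29 trials. The binomial likelihood contributes θ^10(1−θ)^19, so the posterior is Beta(10+10, 3.7+19) = Beta(20, 22.7).
For Beta(a, b) with a, b > 1 the mode is (a−1)/(a+b−2) = 19/40.7 ≈ 0.467.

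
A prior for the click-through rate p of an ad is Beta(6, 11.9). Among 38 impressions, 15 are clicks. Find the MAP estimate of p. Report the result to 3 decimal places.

p̂_MAP = 0.371

Prior: Beta(6, 11.9).
Data: 15 successes in 38 trials. The binomial likelihood contributes p^15(1−p)^23, so the posterior is Beta(6+15, 11.9+23) = Beta(21, 34.9).
For Beta(a, b) with a, b > 1 the mode is (a−1)/(a+b−2) = 20/53.9 ≈ 0.371.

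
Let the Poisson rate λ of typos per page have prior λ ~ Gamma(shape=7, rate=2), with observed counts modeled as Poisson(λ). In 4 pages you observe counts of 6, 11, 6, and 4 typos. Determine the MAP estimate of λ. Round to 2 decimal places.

Σxᵢ = 6+11+6+4 = 27, with n = 4.
Posterior ∝ λ^6e^(−2λ) · λ^27e^(−4λ) = λ^33e^(−6λ), i.e. Gamma(shape=34, rate=6).
The mode of a Gamma(a, b) with a ≥ 1 (shape–rate) is (a−1)/b = 33/6 ≈ 5.50.

λ̂_MAP = 5.50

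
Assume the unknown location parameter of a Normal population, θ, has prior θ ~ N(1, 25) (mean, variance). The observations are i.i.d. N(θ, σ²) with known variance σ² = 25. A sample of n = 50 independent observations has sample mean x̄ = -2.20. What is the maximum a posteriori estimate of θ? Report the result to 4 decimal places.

n = 50, x̄ = -2.20.
For a Normal prior and Normal likelihood with known variance, the posterior is Normal; its mode equals its mean, the precision-weighted average.
Prior precision 1/σ₀² = 1/25 = 0.04; data precision n/σ² = 50/25 = 2.
θ̂ = (0.04·1 + 2·(-2.2)) / (0.04 + 2) = (-4.36)/2.04 = -109/51 ≈ -2.1373.

θ̂_MAP = -2.1373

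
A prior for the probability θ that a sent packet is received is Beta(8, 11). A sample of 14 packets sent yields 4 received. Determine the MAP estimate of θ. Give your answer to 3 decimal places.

θ̂_MAP = 0.355

Prior: Beta(8, 11).
Data: 4 successes in 14 trials. The binomial likelihood contributes θ^4(1−θ)^10, so the posterior is Beta(8+4, 11+10) = Beta(12, 21).
For Beta(a, b) with a, b > 1 the mode is (a−1)/(a+b−2) = 11/31 ≈ 0.355.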